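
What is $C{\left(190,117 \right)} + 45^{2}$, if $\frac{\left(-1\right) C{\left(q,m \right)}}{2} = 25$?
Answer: $1975$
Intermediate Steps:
$C{\left(q,m \right)} = -50$ ($C{\left(q,m \right)} = \left(-2\right) 25 = -50$)
$C{\left(190,117 \right)} + 45^{2} = -50 + 45^{2} = -50 + 2025 = 1975$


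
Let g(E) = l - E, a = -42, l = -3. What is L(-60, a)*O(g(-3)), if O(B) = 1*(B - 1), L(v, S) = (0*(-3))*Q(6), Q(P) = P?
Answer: 0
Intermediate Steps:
L(v, S) = 0 (L(v, S) = (0*(-3))*6 = 0*6 = 0)
g(E) = -3 - E
O(B) = -1 + B (O(B) = 1*(-1 + B) = -1 + B)
L(-60, a)*O(g(-3)) = 0*(-1 + (-3 - 1*(-3))) = 0*(-1 + (-3 + 3)) = 0*(-1 + 0) = 0*(-1) = 0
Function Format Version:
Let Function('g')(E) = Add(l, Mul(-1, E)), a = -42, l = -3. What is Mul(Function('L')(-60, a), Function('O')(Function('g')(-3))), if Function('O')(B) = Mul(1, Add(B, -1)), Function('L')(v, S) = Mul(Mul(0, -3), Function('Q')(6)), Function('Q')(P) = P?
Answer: 0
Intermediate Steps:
Function('L')(v, S) = 0 (Function('L')(v, S) = Mul(Mul(0, -3), 6) = Mul(0, 6) = 0)
Function('g')(E) = Add(-3, Mul(-1, E))
Function('O')(B) = Add(-1, B) (Function('O')(B) = Mul(1, Add(-1, B)) = Add(-1, B))
Mul(Function('L')(-60, a), Function('O')(Function('g')(-3))) = Mul(0, Add(-1, Add(-3, Mul(-1, -3)))) = Mul(0, Add(-1, Add(-3, 3))) = Mul(0, Add(-1, 0)) = Mul(0, -1) = 0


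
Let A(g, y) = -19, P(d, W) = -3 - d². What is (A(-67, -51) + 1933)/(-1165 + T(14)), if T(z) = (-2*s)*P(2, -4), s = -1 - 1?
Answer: -1914/1193 ≈ -1.6044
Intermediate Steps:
s = -2
T(z) = -28 (T(z) = (-2*(-2))*(-3 - 1*2²) = 4*(-3 - 1*4) = 4*(-3 - 4) = 4*(-7) = -28)
(A(-67, -51) + 1933)/(-1165 + T(14)) = (-19 + 1933)/(-1165 - 28) = 1914/(-1193) = 1914*(-1/1193) = -1914/1193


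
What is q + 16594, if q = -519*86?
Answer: -28040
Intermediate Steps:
q = -44634
q + 16594 = -44634 + 16594 = -28040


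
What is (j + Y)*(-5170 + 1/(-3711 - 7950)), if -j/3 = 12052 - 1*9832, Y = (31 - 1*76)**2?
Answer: 93143988195/3887 ≈ 2.3963e+7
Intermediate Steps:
Y = 2025 (Y = (31 - 76)**2 = (-45)**2 = 2025)
j = -6660 (j = -3*(12052 - 1*9832) = -3*(12052 - 9832) = -3*2220 = -6660)
(j + Y)*(-5170 + 1/(-3711 - 7950)) = (-6660 + 2025)*(-5170 + 1/(-3711 - 7950)) = -4635*(-5170 + 1/(-11661)) = -4635*(-5170 - 1/11661) = -4635*(-60287371/11661) = 93143988195/3887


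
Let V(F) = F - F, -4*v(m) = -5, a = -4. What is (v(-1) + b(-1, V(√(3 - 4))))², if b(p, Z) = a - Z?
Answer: 121/16 ≈ 7.5625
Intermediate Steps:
v(m) = 5/4 (v(m) = -¼*(-5) = 5/4)
V(F) = 0
b(p, Z) = -4 - Z
(v(-1) + b(-1, V(√(3 - 4))))² = (5/4 + (-4 - 1*0))² = (5/4 + (-4 + 0))² = (5/4 - 4)² = (-11/4)² = 121/16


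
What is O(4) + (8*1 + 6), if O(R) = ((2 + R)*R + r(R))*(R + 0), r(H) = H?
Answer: 126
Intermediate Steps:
O(R) = R*(R + R*(2 + R)) (O(R) = ((2 + R)*R + R)*(R + 0) = (R*(2 + R) + R)*R = (R + R*(2 + R))*R = R*(R + R*(2 + R)))
O(4) + (8*1 + 6) = 4²*(3 + 4) + (8*1 + 6) = 16*7 + (8 + 6) = 112 + 14 = 126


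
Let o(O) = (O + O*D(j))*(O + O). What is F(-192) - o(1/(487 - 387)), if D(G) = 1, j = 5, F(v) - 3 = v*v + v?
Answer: 91687499/2500 ≈ 36675.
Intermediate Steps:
F(v) = 3 + v + v**2 (F(v) = 3 + (v*v + v) = 3 + (v**2 + v) = 3 + (v + v**2) = 3 + v + v**2)
o(O) = 4*O**2 (o(O) = (O + O*1)*(O + O) = (O + O)*(2*O) = (2*O)*(2*O) = 4*O**2)
F(-192) - o(1/(487 - 387)) = (3 - 192 + (-192)**2) - 4*(1/(487 - 387))**2 = (3 - 192 + 36864) - 4*(1/100)**2 = 36675 - 4*(1/100)**2 = 36675 - 4/10000 = 36675 - 1*1/2500 = 36675 - 1/2500 = 91687499/2500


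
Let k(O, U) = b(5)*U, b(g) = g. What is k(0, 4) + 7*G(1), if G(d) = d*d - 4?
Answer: -1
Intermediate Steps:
G(d) = -4 + d² (G(d) = d² - 4 = -4 + d²)
k(O, U) = 5*U
k(0, 4) + 7*G(1) = 5*4 + 7*(-4 + 1²) = 20 + 7*(-4 + 1) = 20 + 7*(-3) = 20 - 21 = -1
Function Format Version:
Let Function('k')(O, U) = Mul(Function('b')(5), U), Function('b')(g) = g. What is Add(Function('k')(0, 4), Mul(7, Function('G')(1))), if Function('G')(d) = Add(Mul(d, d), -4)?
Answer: -1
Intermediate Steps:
Function('G')(d) = Add(-4, Pow(d, 2)) (Function('G')(d) = Add(Pow(d, 2), -4) = Add(-4, Pow(d, 2)))
Function('k')(O, U) = Mul(5, U)
Add(Function('k')(0, 4), Mul(7, Function('G')(1))) = Add(Mul(5, 4), Mul(7, Add(-4, Pow(1, 2)))) = Add(20, Mul(7, Add(-4, 1))) = Add(20, Mul(7, -3)) = Add(20, -21) = -1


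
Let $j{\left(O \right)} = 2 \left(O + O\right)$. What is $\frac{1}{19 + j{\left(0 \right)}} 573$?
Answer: $\frac{573}{19} \approx 30.158$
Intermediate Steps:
$j{\left(O \right)} = 4 O$ ($j{\left(O \right)} = 2 \cdot 2 O = 4 O$)
$\frac{1}{19 + j{\left(0 \right)}} 573 = \frac{1}{19 + 4 \cdot 0} \cdot 573 = \frac{1}{19 + 0} \cdot 573 = \frac{1}{19} \cdot 573 = \frac{573}{19}$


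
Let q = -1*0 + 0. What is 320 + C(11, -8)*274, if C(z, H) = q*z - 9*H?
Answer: 20048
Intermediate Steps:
q = 0 (q = 0 + 0 = 0)
C(z, H) = -9*H (C(z, H) = 0*z - 9*H = 0 - 9*H = -9*H)
320 + C(11, -8)*274 = 320 - 9*(-8)*274 = 320 + 72*274 = 320 + 19728 = 20048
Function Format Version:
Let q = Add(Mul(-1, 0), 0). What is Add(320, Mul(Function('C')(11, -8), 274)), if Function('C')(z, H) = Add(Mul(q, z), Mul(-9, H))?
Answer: 20048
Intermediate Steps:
q = 0 (q = Add(0, 0) = 0)
Function('C')(z, H) = Mul(-9, H) (Function('C')(z, H) = Add(Mul(0, z), Mul(-9, H)) = Add(0, Mul(-9, H)) = Mul(-9, H))
Add(320, Mul(Function('C')(11, -8), 274)) = Add(320, Mul(Mul(-9, -8), 274)) = Add(320, Mul(72, 274)) = Add(320, 19728) = 20048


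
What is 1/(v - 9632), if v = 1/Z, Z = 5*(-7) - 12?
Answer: -47/452705 ≈ -0.00010382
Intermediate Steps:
Z = -47 (Z = -35 - 12 = -47)
v = -1/47 (v = 1/(-47) = -1/47 ≈ -0.021277)
1/(v - 9632) = 1/(-1/47 - 9632) = 1/(-452705/47) = -47/452705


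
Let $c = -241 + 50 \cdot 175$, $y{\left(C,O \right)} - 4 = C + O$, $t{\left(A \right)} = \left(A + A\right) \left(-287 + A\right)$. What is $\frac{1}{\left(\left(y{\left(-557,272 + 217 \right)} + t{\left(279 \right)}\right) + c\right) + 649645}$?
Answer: $\frac{1}{653626} \approx 1.5299 \cdot 10^{-6}$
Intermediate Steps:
$t{\left(A \right)} = 2 A \left(-287 + A\right)$
$y{\left(C,O \right)} = 4 + C + O$ ($y{\left(C,O \right)} = 4 + \left(C + O\right) = 4 + C + O$)
$c = 8509$ ($c = -241 + 8750 = 8509$)
$\frac{1}{\left(\left(y{\left(-557,272 + 217 \right)} + t{\left(279 \right)}\right) + c\right) + 649645} = \frac{1}{\left(\left(\left(4 - 557 + \left(272 + 217\right)\right) + 2 \cdot 279 \left(-287 + 279\right)\right) + 8509\right) + 649645} = \frac{1}{\left(\left(\left(4 - 557 + 489\right) + 2 \cdot 279 \left(-8\right)\right) + 8509\right) + 649645} = \frac{1}{\left(\left(-64 - 4464\right) + 8509\right) + 649645} = \frac{1}{\left(-4528 + 8509\right) + 649645} = \frac{1}{3981 + 649645} = \frac{1}{653626}$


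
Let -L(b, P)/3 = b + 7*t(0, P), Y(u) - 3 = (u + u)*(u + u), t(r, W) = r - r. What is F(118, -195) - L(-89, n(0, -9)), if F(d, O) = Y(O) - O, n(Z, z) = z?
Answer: 152031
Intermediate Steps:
t(r, W) = 0
Y(u) = 3 + 4*u² (Y(u) = 3 + (u + u)*(u + u) = 3 + (2*u)*(2*u) = 3 + 4*u²)
L(b, P) = -3*b (L(b, P) = -3*(b + 7*0) = -3*(b + 0) = -3*b)
F(d, O) = 3 - O + 4*O² (F(d, O) = (3 + 4*O²) - O = 3 - O + 4*O²)
F(118, -195) - L(-89, n(0, -9)) = (3 - 1*(-195) + 4*(-195)²) - (-3)*(-89) = (3 + 195 + 4*38025) - 1*267 = (3 + 195 + 152100) - 267 = 152298 - 267 = 152031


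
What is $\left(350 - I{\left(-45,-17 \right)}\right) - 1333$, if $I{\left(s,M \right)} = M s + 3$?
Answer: $-1751$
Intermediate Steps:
$I{\left(s,M \right)} = 3 + M s$
$\left(350 - I{\left(-45,-17 \right)}\right) - 1333 = \left(350 - \left(3 - -765\right)\right) - 1333 = \left(350 - \left(3 + 765\right)\right) - 1333 = \left(350 - 768\right) - 1333 = -418 - 1333 = -1751$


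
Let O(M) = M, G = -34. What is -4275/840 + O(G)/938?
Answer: -19231/3752 ≈ -5.1255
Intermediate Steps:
-4275/840 + O(G)/938 = -4275/840 - 34/938 = -4275*1/840 - 34*1/938 = -285/56 - 17/469 = -19231/3752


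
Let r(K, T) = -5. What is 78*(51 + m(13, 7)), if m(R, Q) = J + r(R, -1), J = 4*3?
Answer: 4524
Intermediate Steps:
J = 12
m(R, Q) = 7 (m(R, Q) = 12 - 5 = 7)
78*(51 + m(13, 7)) = 78*(51 + 7) = 78*58 = 4524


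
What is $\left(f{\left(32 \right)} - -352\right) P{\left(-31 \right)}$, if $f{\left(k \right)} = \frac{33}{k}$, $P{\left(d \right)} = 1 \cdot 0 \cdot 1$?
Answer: $0$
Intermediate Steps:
$P{\left(d \right)} = 0$ ($P{\left(d \right)} = 0 \cdot 1 = 0$)
$\left(f{\left(32 \right)} - -352\right) P{\left(-31 \right)} = \left(\frac{33}{32} - -352\right) 0 = \left(33 \cdot \frac{1}{32} + 352\right) 0 = \left(\frac{33}{32} + 352\right) 0 = \frac{11297}{32} \cdot 0 = 0$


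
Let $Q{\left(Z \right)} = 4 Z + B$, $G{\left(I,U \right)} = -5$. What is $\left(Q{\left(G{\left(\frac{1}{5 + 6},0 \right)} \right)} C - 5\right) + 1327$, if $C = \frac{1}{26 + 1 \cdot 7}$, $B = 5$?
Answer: $\frac{14537}{11} \approx 1321.5$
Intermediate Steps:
$C = \frac{1}{33}$ ($C = \frac{1}{26 + 7} = \frac{1}{33} \approx 0.030303$)
$Q{\left(Z \right)} = 5 + 4 Z$ ($Q{\left(Z \right)} = 4 Z + 5 = 5 + 4 Z$)
$\left(Q{\left(G{\left(\frac{1}{5 + 6},0 \right)} \right)} C - 5\right) + 1327 = \left(\left(5 + 4 \left(-5\right)\right) \frac{1}{33} - 5\right) + 1327 = \left(\left(5 - 20\right) \frac{1}{33} - 5\right) + 1327 = \left(\left(-15\right) \frac{1}{33} - 5\right) + 1327 = \left(- \frac{5}{11} - 5\right) + 1327 = - \frac{60}{11} + 1327 = \frac{14537}{11}$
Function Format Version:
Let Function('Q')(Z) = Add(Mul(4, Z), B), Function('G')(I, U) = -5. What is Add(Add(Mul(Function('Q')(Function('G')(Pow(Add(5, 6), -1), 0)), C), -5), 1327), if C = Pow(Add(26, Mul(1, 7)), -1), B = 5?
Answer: Rational(14537, 11) ≈ 1321.5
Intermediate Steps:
C = Rational(1, 33) (C = Pow(Add(26, 7), -1) = Pow(33, -1) = Rational(1, 33) ≈ 0.030303)
Function('Q')(Z) = Add(5, Mul(4, Z)) (Function('Q')(Z) = Add(Mul(4, Z), 5) = Add(5, Mul(4, Z)))
Add(Add(Mul(Function('Q')(Function('G')(Pow(Add(5, 6), -1), 0)), C), -5), 1327) = Add(Add(Mul(Add(5, Mul(4, -5)), Rational(1, 33)), -5), 1327) = Add(Add(Mul(Add(5, -20), Rational(1, 33)), -5), 1327) = Add(Add(Mul(-15, Rational(1, 33)), -5), 1327) = Add(Add(Rational(-5, 11), -5), 1327) = Add(Rational(-60, 11), 1327) = Rational(14537, 11)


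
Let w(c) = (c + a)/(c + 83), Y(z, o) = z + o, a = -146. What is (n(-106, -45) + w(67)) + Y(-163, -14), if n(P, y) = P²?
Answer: 1658771/150 ≈ 11058.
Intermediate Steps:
Y(z, o) = o + z
w(c) = (-146 + c)/(83 + c) (w(c) = (c - 146)/(c + 83) = (-146 + c)/(83 + c))
(n(-106, -45) + w(67)) + Y(-163, -14) = ((-106)² + (-146 + 67)/(83 + 67)) + (-14 - 163) = (11236 - 79/150) - 177 = 1685321/150 - 177 = 1658771/150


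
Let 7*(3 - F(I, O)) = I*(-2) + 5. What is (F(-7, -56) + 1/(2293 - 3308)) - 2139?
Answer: -2170796/1015 ≈ -2138.7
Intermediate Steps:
F(I, O) = 16/7 + 2*I/7 (F(I, O) = 3 - (I*(-2) + 5)/7 = 3 - (-2*I + 5)/7 = 3 - (5 - 2*I)/7 = 3 + (-5/7 + 2*I/7) = 16/7 + 2*I/7)
(F(-7, -56) + 1/(2293 - 3308)) - 2139 = ((16/7 + (2/7)*(-7)) + 1/(2293 - 3308)) - 2139 = ((16/7 - 2) + 1/(-1015)) - 2139 = (2/7 - 1/1015) - 2139 = 289/1015 - 2139 = -2170796/1015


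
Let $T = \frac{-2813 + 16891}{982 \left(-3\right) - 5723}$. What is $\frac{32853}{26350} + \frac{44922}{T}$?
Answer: $- \frac{5130493424883}{185477650} \approx -27661.0$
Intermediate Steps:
$T = - \frac{14078}{8669}$ ($T = \frac{14078}{-2946 - 5723} = \frac{14078}{-8669} = 14078 \left(- \frac{1}{8669}\right) = - \frac{14078}{8669} \approx -1.6239$)
$\frac{32853}{26350} + \frac{44922}{T} = \frac{32853}{26350} + \frac{44922}{- \frac{14078}{8669}} = 32853 \cdot \frac{1}{26350} + 44922 \left(- \frac{8669}{14078}\right) = \frac{32853}{26350} - \frac{194714409}{7039} = - \frac{5130493424883}{185477650}$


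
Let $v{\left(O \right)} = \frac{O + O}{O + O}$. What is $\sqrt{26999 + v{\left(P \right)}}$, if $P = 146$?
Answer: $30 \sqrt{30} \approx 164.32$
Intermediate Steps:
$v{\left(O \right)} = 1$ ($v{\left(O \right)} = \frac{2 O}{2 O} = 2 O \frac{1}{2 O} = 1$)
$\sqrt{26999 + v{\left(P \right)}} = \sqrt{26999 + 1} = \sqrt{27000} = 30 \sqrt{30}$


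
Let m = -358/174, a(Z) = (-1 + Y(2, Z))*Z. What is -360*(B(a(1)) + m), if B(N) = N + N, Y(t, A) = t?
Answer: 600/29 ≈ 20.690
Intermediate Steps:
a(Z) = Z (a(Z) = (-1 + 2)*Z = 1*Z = Z)
m = -179/87 (m = -358*1/174 = -179/87 ≈ -2.0575)
B(N) = 2*N
-360*(B(a(1)) + m) = -360*(2*1 - 179/87) = -360*(2 - 179/87) = -360*(-5/87) = 600/29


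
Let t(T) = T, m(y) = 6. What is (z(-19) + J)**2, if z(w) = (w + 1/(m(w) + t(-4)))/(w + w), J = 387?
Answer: 867243601/5776 ≈ 1.5015e+5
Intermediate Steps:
z(w) = (1/2 + w)/(2*w) (z(w) = (w + 1/(6 - 4))/(w + w) = (w + 1/2)/((2*w)) = (w + 1/2)*(1/(2*w)) = (1/2 + w)*(1/(2*w)) = (1/2 + w)/(2*w))
(z(-19) + J)**2 = ((1/4)*(1 + 2*(-19))/(-19) + 387)**2 = ((1/4)*(-1/19)*(1 - 38) + 387)**2 = ((1/4)*(-1/19)*(-37) + 387)**2 = (37/76 + 387)**2 = (29449/76)**2 = 867243601/5776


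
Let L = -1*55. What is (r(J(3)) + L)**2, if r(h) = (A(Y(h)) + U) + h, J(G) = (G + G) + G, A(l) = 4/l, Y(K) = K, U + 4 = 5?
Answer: 160801/81 ≈ 1985.2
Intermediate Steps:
U = 1 (U = -4 + 5 = 1)
J(G) = 3*G (J(G) = 2*G + G = 3*G)
r(h) = 1 + h + 4/h (r(h) = (4/h + 1) + h = (1 + 4/h) + h = 1 + h + 4/h)
L = -55
(r(J(3)) + L)**2 = ((1 + 3*3 + 4/((3*3))) - 55)**2 = ((1 + 9 + 4/9) - 55)**2 = (94/9 - 55)**2 = (-401/9)**2 = 160801/81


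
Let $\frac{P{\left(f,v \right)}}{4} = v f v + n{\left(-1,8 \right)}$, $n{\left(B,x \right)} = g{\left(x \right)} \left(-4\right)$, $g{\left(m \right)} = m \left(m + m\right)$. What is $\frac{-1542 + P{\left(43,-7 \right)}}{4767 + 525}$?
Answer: $\frac{2419}{2646} \approx 0.91421$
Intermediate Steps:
$g{\left(m \right)} = 2 m^{2}$ ($g{\left(m \right)} = m 2 m = 2 m^{2}$)
$n{\left(B,x \right)} = - 8 x^{2}$ ($n{\left(B,x \right)} = 2 x^{2} \left(-4\right) = - 8 x^{2}$)
$P{\left(f,v \right)} = -2048 + 4 f v^{2}$ ($P{\left(f,v \right)} = 4 \left(v f v - 8 \cdot 8^{2}\right) = 4 \left(f v v - 512\right) = 4 \left(f v^{2} - 512\right) = 4 \left(-512 + f v^{2}\right) = -2048 + 4 f v^{2}$)
$\frac{-1542 + P{\left(43,-7 \right)}}{4767 + 525} = \frac{-1542 - \left(2048 - 172 \left(-7\right)^{2}\right)}{4767 + 525} = \frac{-1542 - \left(2048 - 8428\right)}{5292} = \left(-1542 + \left(-2048 + 8428\right)\right) \frac{1}{5292} = \left(-1542 + 6380\right) \frac{1}{5292} = 4838 \cdot \frac{1}{5292} = \frac{2419}{2646}$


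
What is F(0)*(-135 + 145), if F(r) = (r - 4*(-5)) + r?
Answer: 200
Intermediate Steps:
F(r) = 20 + 2*r (F(r) = (r + 20) + r = (20 + r) + r = 20 + 2*r)
F(0)*(-135 + 145) = (20 + 2*0)*(-135 + 145) = (20 + 0)*10 = 20*10 = 200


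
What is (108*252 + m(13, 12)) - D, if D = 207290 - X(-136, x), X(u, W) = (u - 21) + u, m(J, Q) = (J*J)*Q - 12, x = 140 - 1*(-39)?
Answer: -178351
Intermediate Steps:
x = 179 (x = 140 + 39 = 179)
m(J, Q) = -12 + Q*J² (m(J, Q) = J²*Q - 12 = Q*J² - 12 = -12 + Q*J²)
X(u, W) = -21 + 2*u (X(u, W) = (-21 + u) + u = -21 + 2*u)
D = 207583 (D = 207290 - (-21 + 2*(-136)) = 207290 - (-21 - 272) = 207290 - 1*(-293) = 207290 + 293 = 207583)
(108*252 + m(13, 12)) - D = (108*252 + (-12 + 12*13²)) - 1*207583 = (27216 + (-12 + 12*169)) - 207583 = (27216 + (-12 + 2028)) - 207583 = (27216 + 2016) - 207583 = 29232 - 207583 = -178351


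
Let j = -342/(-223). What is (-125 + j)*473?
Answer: -13023109/223 ≈ -58400.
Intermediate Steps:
j = 342/223 (j = -342*(-1/223) = 342/223 ≈ 1.5336)
(-125 + j)*473 = (-125 + 342/223)*473 = -27533/223*473 = -13023109/223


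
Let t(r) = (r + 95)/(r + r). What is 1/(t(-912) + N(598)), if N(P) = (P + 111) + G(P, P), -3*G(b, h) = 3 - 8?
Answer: 96/68267 ≈ 0.0014062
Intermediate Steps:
G(b, h) = 5/3 (G(b, h) = -(3 - 8)/3 = -1/3*(-5) = 5/3)
t(r) = (95 + r)/(2*r) (t(r) = (95 + r)/((2*r)) = (95 + r)*(1/(2*r)) = (95 + r)/(2*r))
N(P) = 338/3 + P (N(P) = (P + 111) + 5/3 = (111 + P) + 5/3 = 338/3 + P)
1/(t(-912) + N(598)) = 1/((1/2)*(95 - 912)/(-912) + (338/3 + 598)) = 1/((1/2)*(-1/912)*(-817) + 2132/3) = 1/(43/96 + 2132/3) = 1/(68267/96) = 96/68267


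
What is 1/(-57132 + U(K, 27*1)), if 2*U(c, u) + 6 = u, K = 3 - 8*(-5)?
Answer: -2/114243 ≈ -1.7507e-5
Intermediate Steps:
K = 43 (K = 3 + 40 = 43)
U(c, u) = -3 + u/2
1/(-57132 + U(K, 27*1)) = 1/(-57132 + (-3 + (27*1)/2)) = 1/(-57132 + (-3 + (½)*27)) = 1/(-57132 + (-3 + 27/2)) = 1/(-57132 + 21/2) = 1/(-114243/2) = -2/114243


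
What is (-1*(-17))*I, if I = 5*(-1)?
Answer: -85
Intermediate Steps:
I = -5
(-1*(-17))*I = -1*(-17)*(-5) = 17*(-5) = -85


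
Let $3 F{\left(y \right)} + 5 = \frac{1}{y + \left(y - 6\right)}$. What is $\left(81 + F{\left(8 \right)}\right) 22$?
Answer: $\frac{26191}{15} \approx 1746.1$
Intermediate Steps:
$F{\left(y \right)} = - \frac{5}{3} + \frac{1}{3 \left(-6 + 2 y\right)}$ ($F{\left(y \right)} = - \frac{5}{3} + \frac{1}{3 \left(y + \left(y - 6\right)\right)} = - \frac{5}{3} + \frac{1}{3 \left(y + \left(-6 + y\right)\right)} = - \frac{5}{3} + \frac{1}{3 \left(-6 + 2 y\right)}$)
$\left(81 + F{\left(8 \right)}\right) 22 = \left(81 + \frac{31 - 80}{6 \left(-3 + 8\right)}\right) 22 = \left(81 + \frac{31 - 80}{6 \cdot 5}\right) 22 = \left(81 + \frac{1}{6} \cdot \frac{1}{5} \left(-49\right)\right) 22 = \left(81 - \frac{49}{30}\right) 22 = \frac{2381}{30} \cdot 22 = \frac{26191}{15}$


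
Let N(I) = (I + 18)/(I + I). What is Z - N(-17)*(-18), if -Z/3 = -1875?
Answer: 95616/17 ≈ 5624.5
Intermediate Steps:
Z = 5625 (Z = -3*(-1875) = 5625)
N(I) = (18 + I)/(2*I) (N(I) = (18 + I)/((2*I)) = (18 + I)*(1/(2*I)) = (18 + I)/(2*I))
Z - N(-17)*(-18) = 5625 - (1/2)*(18 - 17)/(-17)*(-18) = 5625 - (1/2)*(-1/17)*1*(-18) = 5625 - (-1)*(-18)/34 = 5625 - 1*9/17 = 5625 - 9/17 = 95616/17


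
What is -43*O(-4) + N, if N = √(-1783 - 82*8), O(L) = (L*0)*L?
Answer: 3*I*√271 ≈ 49.386*I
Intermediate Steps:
O(L) = 0 (O(L) = 0*L = 0)
N = 3*I*√271 (N = √(-1783 - 656) = √(-2439) = 3*I*√271 ≈ 49.386*I)
-43*O(-4) + N = -43*0 + 3*I*√271 = 0 + 3*I*√271 = 3*I*√271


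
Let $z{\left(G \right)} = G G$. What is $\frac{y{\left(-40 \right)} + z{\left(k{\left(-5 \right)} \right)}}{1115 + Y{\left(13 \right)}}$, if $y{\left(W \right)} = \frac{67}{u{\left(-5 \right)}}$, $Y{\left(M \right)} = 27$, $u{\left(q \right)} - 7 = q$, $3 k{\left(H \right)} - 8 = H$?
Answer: $\frac{69}{2284} \approx 0.03021$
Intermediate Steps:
$k{\left(H \right)} = \frac{8}{3} + \frac{H}{3}$
$u{\left(q \right)} = 7 + q$
$z{\left(G \right)} = G^{2}$
$y{\left(W \right)} = \frac{67}{2}$ ($y{\left(W \right)} = \frac{67}{7 - 5} = \frac{67}{2}$)
$\frac{y{\left(-40 \right)} + z{\left(k{\left(-5 \right)} \right)}}{1115 + Y{\left(13 \right)}} = \frac{\frac{67}{2} + \left(\frac{8}{3} + \frac{1}{3} \left(-5\right)\right)^{2}}{1115 + 27} = \frac{\frac{67}{2} + \left(\frac{8}{3} - \frac{5}{3}\right)^{2}}{1142} = \left(\frac{67}{2} + 1^{2}\right) \frac{1}{1142} = \left(\frac{67}{2} + 1\right) \frac{1}{1142} = \frac{69}{2} \cdot \frac{1}{1142} = \frac{69}{2284}$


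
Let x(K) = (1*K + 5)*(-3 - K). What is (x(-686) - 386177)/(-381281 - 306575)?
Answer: 212825/171964 ≈ 1.2376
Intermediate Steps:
x(K) = (-3 - K)*(5 + K) (x(K) = (K + 5)*(-3 - K) = (5 + K)*(-3 - K) = (-3 - K)*(5 + K))
(x(-686) - 386177)/(-381281 - 306575) = ((-15 - 1*(-686)**2 - 8*(-686)) - 386177)/(-381281 - 306575) = ((-15 - 1*470596 + 5488) - 386177)/(-687856) = ((-15 - 470596 + 5488) - 386177)*(-1/687856) = (-465123 - 386177)*(-1/687856) = -851300*(-1/687856) = 212825/171964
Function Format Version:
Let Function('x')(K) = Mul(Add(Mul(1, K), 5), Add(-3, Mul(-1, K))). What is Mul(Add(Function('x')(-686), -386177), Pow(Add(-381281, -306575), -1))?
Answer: Rational(212825, 171964) ≈ 1.2376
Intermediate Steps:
Function('x')(K) = Mul(Add(-3, Mul(-1, K)), Add(5, K)) (Function('x')(K) = Mul(Add(K, 5), Add(-3, Mul(-1, K))) = Mul(Add(5, K), Add(-3, Mul(-1, K))) = Mul(Add(-3, Mul(-1, K)), Add(5, K)))
Mul(Add(Function('x')(-686), -386177), Pow(Add(-381281, -306575), -1)) = Mul(Add(Add(-15, Mul(-1, Pow(-686, 2)), Mul(-8, -686)), -386177), Pow(Add(-381281, -306575), -1)) = Mul(Add(Add(-15, Mul(-1, 470596), 5488), -386177), Pow(-687856, -1)) = Mul(Add(Add(-15, -470596, 5488), -386177), Rational(-1, 687856)) = Mul(Add(-465123, -386177), Rational(-1, 687856)) = Mul(-851300, Rational(-1, 687856)) = Rational(212825, 171964)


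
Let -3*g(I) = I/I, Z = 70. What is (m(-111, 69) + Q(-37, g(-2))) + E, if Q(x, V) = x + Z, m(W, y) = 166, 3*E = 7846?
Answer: 8443/3 ≈ 2814.3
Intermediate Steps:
E = 7846/3 (E = (1/3)*7846 = 7846/3 ≈ 2615.3)
g(I) = -1/3 (g(I) = -I/(3*I) = -1/3*1 = -1/3)
Q(x, V) = 70 + x (Q(x, V) = x + 70 = 70 + x)
(m(-111, 69) + Q(-37, g(-2))) + E = (166 + (70 - 37)) + 7846/3 = (166 + 33) + 7846/3 = 199 + 7846/3 = 8443/3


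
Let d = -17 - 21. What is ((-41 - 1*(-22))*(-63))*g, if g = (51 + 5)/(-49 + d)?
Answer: -22344/29 ≈ -770.48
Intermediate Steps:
d = -38
g = -56/87 (g = (51 + 5)/(-49 - 38) = 56/(-87) = 56*(-1/87) = -56/87 ≈ -0.64368)
((-41 - 1*(-22))*(-63))*g = ((-41 - 1*(-22))*(-63))*(-56/87) = ((-41 + 22)*(-63))*(-56/87) = -19*(-63)*(-56/87) = 1197*(-56/87) = -22344/29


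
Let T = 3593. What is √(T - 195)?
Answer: √3398 ≈ 58.292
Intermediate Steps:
√(T - 195) = √(3593 - 195) = √3398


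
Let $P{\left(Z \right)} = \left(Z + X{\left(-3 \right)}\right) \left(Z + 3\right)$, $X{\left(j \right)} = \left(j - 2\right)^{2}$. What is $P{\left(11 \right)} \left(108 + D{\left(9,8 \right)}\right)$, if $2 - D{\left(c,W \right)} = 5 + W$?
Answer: $48888$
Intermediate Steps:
$X{\left(j \right)} = \left(-2 + j\right)^{2}$
$P{\left(Z \right)} = \left(3 + Z\right) \left(25 + Z\right)$ ($P{\left(Z \right)} = \left(Z + \left(-2 - 3\right)^{2}\right) \left(Z + 3\right) = \left(Z + \left(-5\right)^{2}\right) \left(3 + Z\right) = \left(Z + 25\right) \left(3 + Z\right) = \left(25 + Z\right) \left(3 + Z\right) = \left(3 + Z\right) \left(25 + Z\right)$)
$D{\left(c,W \right)} = -3 - W$ ($D{\left(c,W \right)} = 2 - \left(5 + W\right) = -3 - W$)
$P{\left(11 \right)} \left(108 + D{\left(9,8 \right)}\right) = \left(75 + 11^{2} + 28 \cdot 11\right) \left(108 - 11\right) = \left(75 + 121 + 308\right) \left(108 - 11\right) = 504 \left(108 - 11\right) = 504 \cdot 97 = 48888$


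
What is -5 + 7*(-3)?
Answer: -26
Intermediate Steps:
-5 + 7*(-3) = -5 - 21 = -26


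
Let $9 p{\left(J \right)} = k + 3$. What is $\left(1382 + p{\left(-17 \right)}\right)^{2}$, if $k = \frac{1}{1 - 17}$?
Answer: $\frac{39622893025}{20736} \approx 1.9108 \cdot 10^{6}$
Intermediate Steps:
$k = - \frac{1}{16}$ ($k = \frac{1}{-16} = - \frac{1}{16} \approx -0.0625$)
$p{\left(J \right)} = \frac{47}{144}$ ($p{\left(J \right)} = \frac{- \frac{1}{16} + 3}{9} = \frac{1}{9} \cdot \frac{47}{16} = \frac{47}{144}$)
$\left(1382 + p{\left(-17 \right)}\right)^{2} = \left(1382 + \frac{47}{144}\right)^{2} = \left(\frac{199055}{144}\right)^{2} = \frac{39622893025}{20736}$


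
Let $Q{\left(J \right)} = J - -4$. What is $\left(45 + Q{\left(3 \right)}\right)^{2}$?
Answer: $2704$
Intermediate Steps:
$Q{\left(J \right)} = 4 + J$ ($Q{\left(J \right)} = J + 4 = 4 + J$)
$\left(45 + Q{\left(3 \right)}\right)^{2} = \left(45 + \left(4 + 3\right)\right)^{2} = \left(45 + 7\right)^{2} = 52^{2} = 2704$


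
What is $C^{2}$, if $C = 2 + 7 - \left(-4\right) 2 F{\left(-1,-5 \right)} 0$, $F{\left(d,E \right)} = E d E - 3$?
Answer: $4$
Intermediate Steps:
$F{\left(d,E \right)} = -3 + d E^{2}$ ($F{\left(d,E \right)} = d E^{2} - 3 = -3 + d E^{2}$)
$C = 2$ ($C = 2 + 7 - \left(-4\right) 2 \left(-3 - \left(-5\right)^{2}\right) 0 = 2 + 7 - \left(-8\right) \left(-3 - 25\right) 0 = 2 + 7 - \left(-8\right) \left(-28\right) 0 = 2 + 7 \left(-1\right) 224 \cdot 0 = 2 + 7 \left(\left(-224\right) 0\right) = 2 + 7 \cdot 0 = 2 + 0 = 2$)
$C^{2} = 2^{2} = 4$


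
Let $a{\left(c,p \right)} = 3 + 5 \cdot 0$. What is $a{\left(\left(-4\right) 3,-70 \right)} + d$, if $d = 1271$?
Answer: $1274$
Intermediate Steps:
$a{\left(c,p \right)} = 3$ ($a{\left(c,p \right)} = 3 + 0 = 3$)
$a{\left(\left(-4\right) 3,-70 \right)} + d = 3 + 1271 = 1274$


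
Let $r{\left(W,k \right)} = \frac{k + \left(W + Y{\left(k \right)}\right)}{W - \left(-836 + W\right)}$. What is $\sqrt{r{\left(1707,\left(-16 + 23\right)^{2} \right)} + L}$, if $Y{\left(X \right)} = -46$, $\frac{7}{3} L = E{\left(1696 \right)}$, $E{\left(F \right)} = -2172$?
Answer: $\frac{3 i \sqrt{2447522}}{154} \approx 30.476 i$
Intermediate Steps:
$L = - \frac{6516}{7}$ ($L = \frac{3}{7} \left(-2172\right) = - \frac{6516}{7} \approx -930.86$)
$r{\left(W,k \right)} = - \frac{23}{418} + \frac{W}{836} + \frac{k}{836}$ ($r{\left(W,k \right)} = \frac{k + \left(W - 46\right)}{W - \left(-836 + W\right)} = \frac{k + \left(-46 + W\right)}{836} = \left(-46 + W + k\right) \frac{1}{836} = - \frac{23}{418} + \frac{W}{836} + \frac{k}{836}$)
$\sqrt{r{\left(1707,\left(-16 + 23\right)^{2} \right)} + L} = \sqrt{\left(- \frac{23}{418} + \frac{1}{836} \cdot 1707 + \frac{\left(-16 + 23\right)^{2}}{836}\right) - \frac{6516}{7}} = \sqrt{\left(- \frac{23}{418} + \frac{1707}{836} + \frac{7^{2}}{836}\right) - \frac{6516}{7}} = \sqrt{\left(- \frac{23}{418} + \frac{1707}{836} + \frac{1}{836} \cdot 49\right) - \frac{6516}{7}} = \sqrt{\left(- \frac{23}{418} + \frac{1707}{836} + \frac{49}{836}\right) - \frac{6516}{7}} = \sqrt{\frac{45}{22} - \frac{6516}{7}} = \sqrt{- \frac{143037}{154}} = \frac{3 i \sqrt{2447522}}{154}$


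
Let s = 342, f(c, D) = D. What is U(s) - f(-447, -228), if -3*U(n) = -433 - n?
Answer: 1459/3 ≈ 486.33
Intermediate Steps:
U(n) = 433/3 + n/3 (U(n) = -(-433 - n)/3 = 433/3 + n/3)
U(s) - f(-447, -228) = (433/3 + (1/3)*342) - 1*(-228) = (433/3 + 114) + 228 = 775/3 + 228 = 1459/3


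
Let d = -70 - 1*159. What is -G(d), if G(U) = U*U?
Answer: -52441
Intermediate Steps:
d = -229 (d = -70 - 159 = -229)
G(U) = U**2
-G(d) = -1*(-229)**2 = -1*52441 = -52441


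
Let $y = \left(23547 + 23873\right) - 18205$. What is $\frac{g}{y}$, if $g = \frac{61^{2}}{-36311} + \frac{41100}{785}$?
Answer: $\frac{297892223}{166549660805} \approx 0.0017886$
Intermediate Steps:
$y = 29215$ ($y = 47420 - 18205 = 29215$)
$g = \frac{297892223}{5700827}$ ($g = 3721 \left(- \frac{1}{36311}\right) + 41100 \cdot \frac{1}{785} = - \frac{3721}{36311} + \frac{8220}{157} = \frac{297892223}{5700827} \approx 52.254$)
$\frac{g}{y} = \frac{297892223}{5700827 \cdot 29215} = \frac{297892223}{5700827} \cdot \frac{1}{29215} = \frac{297892223}{166549660805}$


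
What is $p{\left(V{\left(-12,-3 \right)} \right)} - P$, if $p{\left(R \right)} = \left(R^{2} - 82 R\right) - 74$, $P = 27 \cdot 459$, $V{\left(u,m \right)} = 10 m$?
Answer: $-9107$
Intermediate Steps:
$P = 12393$
$p{\left(R \right)} = -74 + R^{2} - 82 R$
$p{\left(V{\left(-12,-3 \right)} \right)} - P = \left(-74 + \left(10 \left(-3\right)\right)^{2} - 82 \cdot 10 \left(-3\right)\right) - 12393 = \left(-74 + \left(-30\right)^{2} - -2460\right) - 12393 = \left(-74 + 900 + 2460\right) - 12393 = 3286 - 12393 = -9107$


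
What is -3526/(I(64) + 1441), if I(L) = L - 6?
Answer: -3526/1499 ≈ -2.3522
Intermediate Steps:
I(L) = -6 + L
-3526/(I(64) + 1441) = -3526/((-6 + 64) + 1441) = -3526/(58 + 1441) = -3526/1499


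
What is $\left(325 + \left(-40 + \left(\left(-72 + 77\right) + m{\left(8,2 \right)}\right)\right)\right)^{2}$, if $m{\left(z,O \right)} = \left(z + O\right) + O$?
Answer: $91204$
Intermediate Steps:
$m{\left(z,O \right)} = z + 2 O$ ($m{\left(z,O \right)} = \left(O + z\right) + O = z + 2 O$)
$\left(325 + \left(-40 + \left(\left(-72 + 77\right) + m{\left(8,2 \right)}\right)\right)\right)^{2} = \left(325 + \left(-40 + \left(\left(-72 + 77\right) + \left(8 + 2 \cdot 2\right)\right)\right)\right)^{2} = \left(325 + \left(-40 + \left(5 + \left(8 + 4\right)\right)\right)\right)^{2} = \left(325 + \left(-40 + \left(5 + 12\right)\right)\right)^{2} = \left(325 + \left(-40 + 17\right)\right)^{2} = \left(325 - 23\right)^{2} = 302^{2} = 91204$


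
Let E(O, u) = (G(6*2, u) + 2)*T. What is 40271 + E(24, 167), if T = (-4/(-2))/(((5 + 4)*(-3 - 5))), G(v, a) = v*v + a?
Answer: 1449443/36 ≈ 40262.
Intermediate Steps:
G(v, a) = a + v**2 (G(v, a) = v**2 + a = a + v**2)
T = -1/36 (T = (-4*(-1/2))/((9*(-8))) = 2/(-72) = 2*(-1/72) = -1/36 ≈ -0.027778)
E(O, u) = -73/18 - u/36 (E(O, u) = ((u + (6*2)**2) + 2)*(-1/36) = ((u + 12**2) + 2)*(-1/36) = ((u + 144) + 2)*(-1/36) = ((144 + u) + 2)*(-1/36) = (146 + u)*(-1/36) = -73/18 - u/36)
40271 + E(24, 167) = 40271 + (-73/18 - 1/36*167) = 40271 + (-73/18 - 167/36) = 40271 - 313/36 = 1449443/36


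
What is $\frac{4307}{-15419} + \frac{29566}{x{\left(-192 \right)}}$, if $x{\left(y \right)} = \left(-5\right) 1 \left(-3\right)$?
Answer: $\frac{455813549}{231285} \approx 1970.8$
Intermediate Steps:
$x{\left(y \right)} = 15$ ($x{\left(y \right)} = \left(-5\right) \left(-3\right) = 15$)
$\frac{4307}{-15419} + \frac{29566}{x{\left(-192 \right)}} = \frac{4307}{-15419} + \frac{29566}{15} = 4307 \left(- \frac{1}{15419}\right) + 29566 \cdot \frac{1}{15} = - \frac{4307}{15419} + \frac{29566}{15} = \frac{455813549}{231285}$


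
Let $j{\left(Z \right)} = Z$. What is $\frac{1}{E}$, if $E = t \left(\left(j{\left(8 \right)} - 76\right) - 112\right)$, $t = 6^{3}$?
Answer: $- \frac{1}{38880} \approx -2.572 \cdot 10^{-5}$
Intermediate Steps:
$t = 216$
$E = -38880$ ($E = 216 \left(\left(8 - 76\right) - 112\right) = 216 \left(-68 - 112\right) = 216 \left(-180\right) = -38880$)
$\frac{1}{E} = \frac{1}{-38880} = - \frac{1}{38880}$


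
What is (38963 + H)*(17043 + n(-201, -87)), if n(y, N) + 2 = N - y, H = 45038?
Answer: 1441037155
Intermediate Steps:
n(y, N) = -2 + N - y (n(y, N) = -2 + (N - y) = -2 + N - y)
(38963 + H)*(17043 + n(-201, -87)) = (38963 + 45038)*(17043 + (-2 - 87 - 1*(-201))) = 84001*(17043 + (-2 - 87 + 201)) = 84001*(17043 + 112) = 84001*17155 = 1441037155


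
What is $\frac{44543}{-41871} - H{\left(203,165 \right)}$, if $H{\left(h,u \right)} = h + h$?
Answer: $- \frac{17044169}{41871} \approx -407.06$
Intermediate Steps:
$H{\left(h,u \right)} = 2 h$
$\frac{44543}{-41871} - H{\left(203,165 \right)} = \frac{44543}{-41871} - 2 \cdot 203 = 44543 \left(- \frac{1}{41871}\right) - 406 = - \frac{44543}{41871} - 406 = - \frac{17044169}{41871}$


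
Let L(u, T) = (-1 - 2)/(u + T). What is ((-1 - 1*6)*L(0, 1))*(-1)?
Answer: -21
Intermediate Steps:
L(u, T) = -3/(T + u)
((-1 - 1*6)*L(0, 1))*(-1) = ((-1 - 1*6)*(-3/(1 + 0)))*(-1) = ((-1 - 6)*(-3/1))*(-1) = -(-21)*(-1) = -7*(-3)*(-1) = 21*(-1) = -21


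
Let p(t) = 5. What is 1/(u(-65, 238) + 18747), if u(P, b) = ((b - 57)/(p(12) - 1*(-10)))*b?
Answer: 15/324283 ≈ 4.6256e-5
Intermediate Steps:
u(P, b) = b*(-19/5 + b/15) (u(P, b) = ((b - 57)/(5 - 1*(-10)))*b = ((-57 + b)/(5 + 10))*b = ((-57 + b)/15)*b = ((-57 + b)*(1/15))*b = (-19/5 + b/15)*b = b*(-19/5 + b/15))
1/(u(-65, 238) + 18747) = 1/((1/15)*238*(-57 + 238) + 18747) = 1/((1/15)*238*181 + 18747) = 1/(43078/15 + 18747) = 1/(324283/15) = 15/324283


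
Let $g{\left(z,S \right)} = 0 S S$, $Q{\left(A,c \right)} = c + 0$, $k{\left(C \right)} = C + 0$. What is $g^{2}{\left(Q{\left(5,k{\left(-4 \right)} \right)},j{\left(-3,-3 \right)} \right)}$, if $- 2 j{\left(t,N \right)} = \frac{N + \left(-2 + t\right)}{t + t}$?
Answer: $0$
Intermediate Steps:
$j{\left(t,N \right)} = - \frac{-2 + N + t}{4 t}$ ($j{\left(t,N \right)} = - \frac{\left(N + \left(-2 + t\right)\right) \frac{1}{t + t}}{2} = - \frac{\left(-2 + N + t\right) \frac{1}{2 t}}{2} = - \frac{\frac{1}{2} \frac{1}{t} \left(-2 + N + t\right)}{2} = - \frac{-2 + N + t}{4 t}$)
$k{\left(C \right)} = C$
$Q{\left(A,c \right)} = c$
$g{\left(z,S \right)} = 0$ ($g{\left(z,S \right)} = 0 S = 0$)
$g^{2}{\left(Q{\left(5,k{\left(-4 \right)} \right)},j{\left(-3,-3 \right)} \right)} = 0^{2} = 0$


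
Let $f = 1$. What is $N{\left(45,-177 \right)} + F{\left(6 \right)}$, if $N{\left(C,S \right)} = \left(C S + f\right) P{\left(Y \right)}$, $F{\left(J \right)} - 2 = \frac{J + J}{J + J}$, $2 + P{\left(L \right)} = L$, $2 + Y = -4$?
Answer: $63715$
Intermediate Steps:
$Y = -6$ ($Y = -2 - 4 = -6$)
$P{\left(L \right)} = -2 + L$
$F{\left(J \right)} = 3$ ($F{\left(J \right)} = 2 + \frac{J + J}{J + J} = 2 + \frac{2 J}{2 J} = 2 + 2 J \frac{1}{2 J} = 2 + 1 = 3$)
$N{\left(C,S \right)} = -8 - 8 C S$ ($N{\left(C,S \right)} = \left(C S + 1\right) \left(-2 - 6\right) = \left(1 + C S\right) \left(-8\right) = -8 - 8 C S$)
$N{\left(45,-177 \right)} + F{\left(6 \right)} = \left(-8 - 360 \left(-177\right)\right) + 3 = \left(-8 + 63720\right) + 3 = 63712 + 3 = 63715$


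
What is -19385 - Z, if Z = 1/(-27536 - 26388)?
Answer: -1045316739/53924 ≈ -19385.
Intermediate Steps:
Z = -1/53924 (Z = 1/(-53924) = -1/53924 ≈ -1.8545e-5)
-19385 - Z = -19385 - 1*(-1/53924) = -19385 + 1/53924 = -1045316739/53924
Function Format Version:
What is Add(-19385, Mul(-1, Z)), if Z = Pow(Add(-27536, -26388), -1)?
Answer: Rational(-1045316739, 53924) ≈ -19385.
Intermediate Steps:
Z = Rational(-1, 53924) (Z = Pow(-53924, -1) = Rational(-1, 53924) ≈ -1.8545e-5)
Add(-19385, Mul(-1, Z)) = Add(-19385, Mul(-1, Rational(-1, 53924))) = Add(-19385, Rational(1, 53924)) = Rational(-1045316739, 53924)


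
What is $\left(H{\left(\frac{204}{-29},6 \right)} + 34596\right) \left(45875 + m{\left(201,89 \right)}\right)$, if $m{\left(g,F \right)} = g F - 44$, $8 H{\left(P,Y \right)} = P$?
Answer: $\frac{63927631620}{29} \approx 2.2044 \cdot 10^{9}$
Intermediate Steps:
$H{\left(P,Y \right)} = \frac{P}{8}$
$m{\left(g,F \right)} = -44 + F g$ ($m{\left(g,F \right)} = F g - 44 = -44 + F g$)
$\left(H{\left(\frac{204}{-29},6 \right)} + 34596\right) \left(45875 + m{\left(201,89 \right)}\right) = \left(\frac{204 \frac{1}{-29}}{8} + 34596\right) \left(45875 + \left(-44 + 89 \cdot 201\right)\right) = \left(\frac{204 \left(- \frac{1}{29}\right)}{8} + 34596\right) \left(45875 + \left(-44 + 17889\right)\right) = \left(\frac{1}{8} \left(- \frac{204}{29}\right) + 34596\right) \left(45875 + 17845\right) = \left(- \frac{51}{58} + 34596\right) 63720 = \frac{2006517}{58} \cdot 63720 = \frac{63927631620}{29}$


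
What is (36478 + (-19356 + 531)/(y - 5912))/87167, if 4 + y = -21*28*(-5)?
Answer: 36192451/86469664 ≈ 0.41856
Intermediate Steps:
y = 2936 (y = -4 - 21*28*(-5) = -4 - 588*(-5) = -4 + 2940 = 2936)
(36478 + (-19356 + 531)/(y - 5912))/87167 = (36478 + (-19356 + 531)/(2936 - 5912))/87167 = (36478 - 18825/(-2976))*(1/87167) = (36478 - 18825*(-1/2976))*(1/87167) = (36478 + 6275/992)*(1/87167) = (36192451/992)*(1/87167) = 36192451/86469664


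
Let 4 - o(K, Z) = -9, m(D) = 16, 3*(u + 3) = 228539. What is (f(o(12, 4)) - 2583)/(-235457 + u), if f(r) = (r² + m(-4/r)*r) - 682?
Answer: 8664/477841 ≈ 0.018132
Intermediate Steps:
u = 228530/3 (u = -3 + (⅓)*228539 = -3 + 228539/3 = 228530/3 ≈ 76177.)
o(K, Z) = 13 (o(K, Z) = 4 - 1*(-9) = 4 + 9 = 13)
f(r) = -682 + r² + 16*r (f(r) = (r² + 16*r) - 682 = -682 + r² + 16*r)
(f(o(12, 4)) - 2583)/(-235457 + u) = ((-682 + 13² + 16*13) - 2583)/(-235457 + 228530/3) = ((-682 + 169 + 208) - 2583)/(-477841/3) = (-305 - 2583)*(-3/477841) = -2888*(-3/477841) = 8664/477841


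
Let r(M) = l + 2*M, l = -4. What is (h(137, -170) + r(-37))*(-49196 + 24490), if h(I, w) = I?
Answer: -1457654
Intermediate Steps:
r(M) = -4 + 2*M
(h(137, -170) + r(-37))*(-49196 + 24490) = (137 + (-4 + 2*(-37)))*(-49196 + 24490) = (137 + (-4 - 74))*(-24706) = (137 - 78)*(-24706) = 59*(-24706) = -1457654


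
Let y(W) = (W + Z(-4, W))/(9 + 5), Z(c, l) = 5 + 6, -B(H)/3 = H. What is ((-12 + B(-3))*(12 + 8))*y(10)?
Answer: -90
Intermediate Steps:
B(H) = -3*H
Z(c, l) = 11
y(W) = 11/14 + W/14 (y(W) = (W + 11)/(9 + 5) = (11 + W)/14 = (11 + W)*(1/14) = 11/14 + W/14)
((-12 + B(-3))*(12 + 8))*y(10) = ((-12 - 3*(-3))*(12 + 8))*(11/14 + (1/14)*10) = ((-12 + 9)*20)*(11/14 + 5/7) = -3*20*(3/2) = -60*3/2 = -90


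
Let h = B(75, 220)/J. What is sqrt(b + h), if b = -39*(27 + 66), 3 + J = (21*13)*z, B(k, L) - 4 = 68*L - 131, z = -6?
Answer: 2*I*sqrt(2447855085)/1641 ≈ 60.3*I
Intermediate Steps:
B(k, L) = -127 + 68*L (B(k, L) = 4 + (68*L - 131) = 4 + (-131 + 68*L) = -127 + 68*L)
J = -1641 (J = -3 + (21*13)*(-6) = -3 + 273*(-6) = -3 - 1638 = -1641)
b = -3627 (b = -39*93 = -3627)
h = -14833/1641 (h = (-127 + 68*220)/(-1641) = (-127 + 14960)*(-1/1641) = 14833*(-1/1641) = -14833/1641 ≈ -9.0390)
sqrt(b + h) = sqrt(-3627 - 14833/1641) = sqrt(-5966740/1641) = 2*I*sqrt(2447855085)/1641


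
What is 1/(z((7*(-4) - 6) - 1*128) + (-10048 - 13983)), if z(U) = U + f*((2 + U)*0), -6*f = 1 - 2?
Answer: -1/24193 ≈ -4.1334e-5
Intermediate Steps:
f = 1/6 (f = -(1 - 2)/6 = -1/6*(-1) = 1/6 ≈ 0.16667)
z(U) = U (z(U) = U + ((2 + U)*0)/6 = U + (1/6)*0 = U + 0 = U)
1/(z((7*(-4) - 6) - 1*128) + (-10048 - 13983)) = 1/(((7*(-4) - 6) - 1*128) + (-10048 - 13983)) = 1/(((-28 - 6) - 128) - 24031) = 1/((-34 - 128) - 24031) = 1/(-162 - 24031) = 1/(-24193) = -1/24193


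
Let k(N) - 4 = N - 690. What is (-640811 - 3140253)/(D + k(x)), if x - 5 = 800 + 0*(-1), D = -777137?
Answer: 1890532/388509 ≈ 4.8661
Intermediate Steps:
x = 805 (x = 5 + (800 + 0*(-1)) = 5 + (800 + 0) = 5 + 800 = 805)
k(N) = -686 + N (k(N) = 4 + (N - 690) = 4 + (-690 + N) = -686 + N)
(-640811 - 3140253)/(D + k(x)) = (-640811 - 3140253)/(-777137 + (-686 + 805)) = -3781064/(-777137 + 119) = -3781064/(-777018) = -3781064*(-1/777018) = 1890532/388509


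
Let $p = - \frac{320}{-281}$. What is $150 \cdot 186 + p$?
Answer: $\frac{7840220}{281} \approx 27901.0$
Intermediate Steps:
$p = \frac{320}{281}$ ($p = \left(-320\right) \left(- \frac{1}{281}\right) = \frac{320}{281} \approx 1.1388$)
$150 \cdot 186 + p = 150 \cdot 186 + \frac{320}{281} = 27900 + \frac{320}{281} = \frac{7840220}{281}$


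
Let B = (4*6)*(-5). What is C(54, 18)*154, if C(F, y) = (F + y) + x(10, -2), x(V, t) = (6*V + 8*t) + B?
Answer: -616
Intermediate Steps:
B = -120 (B = 24*(-5) = -120)
x(V, t) = -120 + 6*V + 8*t (x(V, t) = (6*V + 8*t) - 120 = -120 + 6*V + 8*t)
C(F, y) = -76 + F + y (C(F, y) = (F + y) + (-120 + 6*10 + 8*(-2)) = (F + y) + (-120 + 60 - 16) = (F + y) - 76 = -76 + F + y)
C(54, 18)*154 = (-76 + 54 + 18)*154 = -4*154 = -616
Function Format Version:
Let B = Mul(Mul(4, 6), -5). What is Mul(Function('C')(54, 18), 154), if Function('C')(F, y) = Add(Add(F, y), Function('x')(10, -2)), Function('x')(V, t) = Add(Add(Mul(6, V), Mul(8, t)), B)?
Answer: -616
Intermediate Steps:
B = -120 (B = Mul(24, -5) = -120)
Function('x')(V, t) = Add(-120, Mul(6, V), Mul(8, t)) (Function('x')(V, t) = Add(Add(Mul(6, V), Mul(8, t)), -120) = Add(-120, Mul(6, V), Mul(8, t)))
Function('C')(F, y) = Add(-76, F, y) (Function('C')(F, y) = Add(Add(F, y), Add(-120, Mul(6, 10), Mul(8, -2))) = Add(Add(F, y), Add(-120, 60, -16)) = Add(Add(F, y), -76) = Add(-76, F, y))
Mul(Function('C')(54, 18), 154) = Mul(Add(-76, 54, 18), 154) = Mul(-4, 154) = -616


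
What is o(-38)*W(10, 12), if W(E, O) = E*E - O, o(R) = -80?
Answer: -7040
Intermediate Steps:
W(E, O) = E**2 - O
o(-38)*W(10, 12) = -80*(10**2 - 1*12) = -80*(100 - 12) = -80*88 = -7040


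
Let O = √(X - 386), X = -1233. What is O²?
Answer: -1619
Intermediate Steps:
O = I*√1619 (O = √(-1233 - 386) = √(-1619) = I*√1619 ≈ 40.237*I)
O² = (I*√1619)² = -1619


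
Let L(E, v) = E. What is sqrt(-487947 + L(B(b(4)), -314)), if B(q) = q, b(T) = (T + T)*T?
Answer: I*sqrt(487915) ≈ 698.51*I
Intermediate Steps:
b(T) = 2*T**2 (b(T) = (2*T)*T = 2*T**2)
sqrt(-487947 + L(B(b(4)), -314)) = sqrt(-487947 + 2*4**2) = sqrt(-487947 + 2*16) = sqrt(-487947 + 32) = sqrt(-487915) = I*sqrt(487915)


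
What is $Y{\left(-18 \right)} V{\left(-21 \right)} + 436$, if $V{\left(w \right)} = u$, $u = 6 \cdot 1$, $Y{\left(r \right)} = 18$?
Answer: $544$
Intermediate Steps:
$u = 6$
$V{\left(w \right)} = 6$
$Y{\left(-18 \right)} V{\left(-21 \right)} + 436 = 18 \cdot 6 + 436 = 108 + 436 = 544$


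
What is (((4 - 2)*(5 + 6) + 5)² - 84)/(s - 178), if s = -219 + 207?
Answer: -129/38 ≈ -3.3947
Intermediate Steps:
s = -12
(((4 - 2)*(5 + 6) + 5)² - 84)/(s - 178) = (((4 - 2)*(5 + 6) + 5)² - 84)/(-12 - 178) = ((2*11 + 5)² - 84)/(-190) = ((22 + 5)² - 84)*(-1/190) = (27² - 84)*(-1/190) = (729 - 84)*(-1/190) = 645*(-1/190) = -129/38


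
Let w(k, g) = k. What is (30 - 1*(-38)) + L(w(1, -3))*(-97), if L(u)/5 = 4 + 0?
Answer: -1872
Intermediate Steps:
L(u) = 20 (L(u) = 5*(4 + 0) = 5*4 = 20)
(30 - 1*(-38)) + L(w(1, -3))*(-97) = (30 - 1*(-38)) + 20*(-97) = (30 + 38) - 1940 = 68 - 1940 = -1872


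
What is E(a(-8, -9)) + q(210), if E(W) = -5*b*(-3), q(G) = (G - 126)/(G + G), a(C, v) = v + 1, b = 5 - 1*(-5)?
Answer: 751/5 ≈ 150.20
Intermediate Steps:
b = 10 (b = 5 + 5 = 10)
a(C, v) = 1 + v
q(G) = (-126 + G)/(2*G) (q(G) = (-126 + G)/((2*G)) = (-126 + G)*(1/(2*G)) = (-126 + G)/(2*G))
E(W) = 150 (E(W) = -5*10*(-3) = -50*(-3) = 150)
E(a(-8, -9)) + q(210) = 150 + (½)*(-126 + 210)/210 = 150 + (½)*(1/210)*84 = 150 + ⅕ = 751/5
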